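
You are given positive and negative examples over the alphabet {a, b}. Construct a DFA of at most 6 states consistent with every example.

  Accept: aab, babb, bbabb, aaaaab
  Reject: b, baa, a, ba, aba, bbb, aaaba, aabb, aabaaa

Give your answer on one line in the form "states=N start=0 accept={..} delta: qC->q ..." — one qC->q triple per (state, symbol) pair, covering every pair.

Grow the machine one transition at a time. Run the examples from 0; the earliest place one falls off (shortest prefix, ties alphabetical) gets sent to the lowest-numbered state that keeps every Accept/Reject pair distinguishable — a pair clashes when both reach the same state with identical unread suffix — and to a fresh state only if none does.
a: 0a undefined. 0a->0: no, aab/b meet in 0 with "b" left. Open state 1: 0a->1.
b: 0b undefined. 0b->0: ok.
aa: 1a undefined. 1a->0: no, aab/b meet in 0. 1a->1: no, babb/aabb meet in 1 with "bb" left. Open state 2: 1a->2.
ab: 1b undefined. 1b->0: no, babb/b meet in 0. 1b->1: no, babb/a meet in 1. 1b->2: ok.
aaa: 2a undefined. 2a->0: ok.
aab: 2b undefined. 2b->0: no, aab/b meet in 0. 2b->1: no, aab/a meet in 1. 2b->2: no, aab/baa meet in 2. Open state 3: 2b->3.
aaba: 3a undefined. 3a->0: ok.
aabb: 3b undefined. 3b->0: ok.
All examples now run through 4 states with every (state, symbol) defined. Accept strings end in {3}, Reject strings end in {0,1,2}; accept={3}.

states=4 start=0 accept={3} delta: 0a->1 0b->0 1a->2 1b->2 2a->0 2b->3 3a->0 3b->0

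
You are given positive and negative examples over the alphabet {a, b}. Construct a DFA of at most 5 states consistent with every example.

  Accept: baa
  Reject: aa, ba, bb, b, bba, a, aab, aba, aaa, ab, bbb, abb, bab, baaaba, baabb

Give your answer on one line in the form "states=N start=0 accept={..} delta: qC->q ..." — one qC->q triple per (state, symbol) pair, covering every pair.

states=4 start=0 accept={3} delta: 0a->0 0b->1 1a->2 1b->0 2a->3 2b->0 3a->0 3b->0

Grow the machine one transition at a time. Run the examples from 0; the earliest place one falls off (shortest prefix, ties alphabetical) gets sent to the lowest-numbered state that keeps every Accept/Reject pair distinguishable — a pair clashes when both reach the same state with identical unread suffix — and to a fresh state only if none does.
a: 0a undefined. 0a->0: ok.
b: 0b undefined. 0b->0: no, baa/aa meet in 0. Open state 1: 0b->1.
ba: 1a undefined. 1a->0: no, baa/aa meet in 0. 1a->1: no, baa/ba meet in 1. Open state 2: 1a->2.
bb: 1b undefined. 1b->0: ok.
baa: 2a undefined. 2a->0: no, baa/aa meet in 0. 2a->1: no, baa/b meet in 1. 2a->2: no, baa/ba meet in 2. Open state 3: 2a->3.
bab: 2b undefined. 2b->0: ok.
baaa: 3a undefined. 3a->0: ok.
baab: 3b undefined. 3b->0: ok.
All examples now run through 4 states with every (state, symbol) defined. Accept strings end in {3}, Reject strings end in {0,1,2}; accept={3}.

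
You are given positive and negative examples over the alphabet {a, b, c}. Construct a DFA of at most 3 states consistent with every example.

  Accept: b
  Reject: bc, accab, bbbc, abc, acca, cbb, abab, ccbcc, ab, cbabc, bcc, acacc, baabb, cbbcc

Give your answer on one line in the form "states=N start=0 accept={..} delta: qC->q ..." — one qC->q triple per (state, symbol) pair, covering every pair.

State merging on the prefix tree: take the shortest (then alphabetical) example prefix whose next move is undefined and point that move at state 0, else 1, else 2, ...; a target is out if some Accept/Reject pair would then sit in one state with the same input left (inseparable). If every existing state is out, open a new one.
a: 0a undefined. 0a->0: no, b/ab meet in 0 with "b" left. Open state 1: 0a->1.
b: 0b undefined. 0b->0: ok.
c: 0c undefined. 0c->0: no, b/bc meet in 0. 0c->1: ok.
ab: 1b undefined. 1b->0: no, b/cbb meet in 0. 1b->1: ok.
ac: 1c undefined. 1c->0: no, b/abc meet in 0. 1c->1: ok.
aba: 1a undefined. 1a->0: no, b/accab meet in 0. 1a->1: ok.
All examples now run through 2 states with every (state, symbol) defined. Accept strings end in {0}, Reject strings end in {1}; accept={0}.

states=2 start=0 accept={0} delta: 0a->1 0b->0 0c->1 1a->1 1b->1 1c->1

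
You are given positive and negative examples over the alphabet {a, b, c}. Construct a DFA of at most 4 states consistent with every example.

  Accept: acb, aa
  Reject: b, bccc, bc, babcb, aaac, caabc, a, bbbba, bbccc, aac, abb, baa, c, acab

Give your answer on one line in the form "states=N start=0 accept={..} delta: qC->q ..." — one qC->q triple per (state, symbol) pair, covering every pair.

Fold the examples into a partial DFA from state 0: repeatedly fix the first undefined (state, symbol) met by the shortest-then-alphabetical prefix, trying targets in increasing order and rejecting any under which an Accept and a Reject string meet in one state with the same remainder; add a state when all current targets are rejected. Accepting states are where Accept strings end.
a: 0a undefined. 0a->0: no, aa/a meet in 0. Open state 1: 0a->1.
b: 0b undefined. 0b->0: no, aa/baa meet in 1 with "a" left. 0b->1: ok.
c: 0c undefined. 0c->0: ok.
aa: 1a undefined. 1a->0: no, acb/babcb meet in 1 with "cb" left. 1a->1: no, aa/b meet in 1. Open state 2: 1a->2.
ab: 1b undefined. 1b->0: ok.
ac: 1c undefined. 1c->0: no, acb/b meet in 1. 1c->1: no, acb/bbccc meet in 0. 1c->2: no, aa/bc meet in 2. Open state 3: 1c->3.
aaa: 2a undefined. 2a->0: ok.
aac: 2c undefined. 2c->0: ok.
aca: 3a undefined. 3a->0: ok.
acb: 3b undefined. 3b->0: no, acb/aaac meet in 0. 3b->1: no, acb/b meet in 1. 3b->2: ok.
bab: 2b undefined. 2b->0: ok.
bcc: 3c undefined. 3c->0: ok.
All examples now run through 4 states with every (state, symbol) defined. Accept strings end in {2}, Reject strings end in {0,1,3}; accept={2}.

states=4 start=0 accept={2} delta: 0a->1 0b->1 0c->0 1a->2 1b->0 1c->3 2a->0 2b->0 2c->0 3a->0 3b->2 3c->0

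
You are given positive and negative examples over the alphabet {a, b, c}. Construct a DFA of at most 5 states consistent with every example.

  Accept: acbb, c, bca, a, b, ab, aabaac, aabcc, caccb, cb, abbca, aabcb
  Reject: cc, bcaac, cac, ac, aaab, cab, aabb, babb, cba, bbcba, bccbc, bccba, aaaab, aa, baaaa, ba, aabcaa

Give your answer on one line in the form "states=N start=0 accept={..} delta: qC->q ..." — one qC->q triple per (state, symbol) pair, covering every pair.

states=5 start=0 accept={1,4} delta: 0a->1 0b->1 0c->1 1a->2 1b->1 1c->0 2a->2 2b->3 2c->0 3a->3 3b->0 3c->4 4a->1 4b->1 4c->1

Grow the machine one transition at a time. Run the examples from 0; the earliest place one falls off (shortest prefix, ties alphabetical) gets sent to the lowest-numbered state that keeps every Accept/Reject pair distinguishable — a pair clashes when both reach the same state with identical unread suffix — and to a fresh state only if none does.
a: 0a undefined. 0a->0: no, c/ac meet in 0 with "c" left. Open state 1: 0a->1.
b: 0b undefined. 0b->0: no, a/ba meet in 1. 0b->1: ok.
c: 0c undefined. 0c->0: no, c/cc meet in 0. 0c->1: ok.
aa: 1a undefined. 1a->0: no, c/cac meet in 1. 1a->1: no, c/aa meet in 1. Open state 2: 1a->2.
ab: 1b undefined. 1b->0: no, c/cba meet in 1. 1b->1: ok.
ac: 1c undefined. 1c->0: ok.
aaa: 2a undefined. 2a->0: no, acbb/aaab meet in 1. 2a->1: no, acbb/aaab meet in 1. 2a->2: ok.
aab: 2b undefined. 2b->0: no, acbb/aabb meet in 1. 2b->1: no, acbb/aaab meet in 1. 2b->2: no, aabaac/bcaac meet in 2 with "c" left. Open state 3: 2b->3.
cac: 2c undefined. 2c->0: ok.
aaba: 3a undefined. 3a->0: no, aabaac/cc meet in 0. 3a->1: no, aabaac/cc meet in 0. 3a->2: no, aabaac/cc meet in 0. 3a->3: ok.
aabb: 3b undefined. 3b->0: ok.
aabc: 3c undefined. 3c->0: no, aabaac/cc meet in 0. 3c->1: no, aabcc/cc meet in 0. 3c->2: no, aabaac/cba meet in 2. 3c->3: no, aabaac/aaab meet in 3. Open state 4: 3c->4.
aabca: 4a undefined. 4a->0: no, acbb/aabcaa meet in 1. 4a->1: ok.
aabcb: 4b undefined. 4b->0: no, aabcb/cc meet in 0. 4b->1: ok.
aabcc: 4c undefined. 4c->0: no, aabcc/cc meet in 0. 4c->1: ok.
All examples now run through 5 states with every (state, symbol) defined. Accept strings end in {1,4}, Reject strings end in {0,2,3}; accept={1,4}.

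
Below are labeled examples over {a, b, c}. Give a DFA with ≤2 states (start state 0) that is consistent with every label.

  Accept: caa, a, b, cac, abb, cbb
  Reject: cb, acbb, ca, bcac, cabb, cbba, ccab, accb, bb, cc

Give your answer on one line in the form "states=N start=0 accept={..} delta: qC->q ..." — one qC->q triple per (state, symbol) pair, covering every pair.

State merging on the prefix tree: take the shortest (then alphabetical) example prefix whose next move is undefined and point that move at state 0, else 1, else 2, ...; a target is out if some Accept/Reject pair would then sit in one state with the same input left (inseparable). If every existing state is out, open a new one.
a: 0a undefined. 0a->0: no, abb/bb meet in 0 with "bb" left. Open state 1: 0a->1.
b: 0b undefined. 0b->0: no, b/bb meet in 0. 0b->1: ok.
c: 0c undefined. 0c->0: no, a/cb meet in 1. 0c->1: ok.
ab: 1b undefined. 1b->0: ok.
ac: 1c undefined. 1c->0: ok.
ca: 1a undefined. 1a->0: ok.
All examples now run through 2 states with every (state, symbol) defined. Accept strings end in {1}, Reject strings end in {0}; accept={1}.

states=2 start=0 accept={1} delta: 0a->1 0b->1 0c->1 1a->0 1b->0 1c->0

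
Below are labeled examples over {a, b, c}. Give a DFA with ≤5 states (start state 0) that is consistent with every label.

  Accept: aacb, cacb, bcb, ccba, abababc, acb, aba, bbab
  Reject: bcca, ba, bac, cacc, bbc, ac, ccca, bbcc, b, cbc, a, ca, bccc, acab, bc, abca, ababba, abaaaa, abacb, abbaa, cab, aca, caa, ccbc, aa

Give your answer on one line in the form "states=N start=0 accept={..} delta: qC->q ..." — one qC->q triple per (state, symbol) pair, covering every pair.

states=5 start=0 accept={2,3} delta: 0a->1 0b->0 0c->1 1a->0 1b->2 1c->1 2a->3 2b->0 2c->0 3a->0 3b->4 3c->0 4a->3 4b->0 4c->2

Grow the machine one transition at a time. Run the examples from 0; the earliest place one falls off (shortest prefix, ties alphabetical) gets sent to the lowest-numbered state that keeps every Accept/Reject pair distinguishable — a pair clashes when both reach the same state with identical unread suffix — and to a fresh state only if none does.
a: 0a undefined. 0a->0: no, aba/ba meet in 0 with "ba" left. Open state 1: 0a->1.
b: 0b undefined. 0b->0: ok.
c: 0c undefined. 0c->0: no, bcb/bbc meet in 0. 0c->1: ok.
aa: 1a undefined. 1a->0: ok.
ab: 1b undefined. 1b->0: no, aacb/b meet in 0. 1b->1: no, aacb/ba meet in 1. Open state 2: 1b->2.
ac: 1c undefined. 1c->0: no, aacb/acab meet in 2. 1c->1: ok.
aba: 2a undefined. 2a->0: no, aacb/abacb meet in 2. 2a->1: no, aacb/abacb meet in 2. 2a->2: no, aacb/abaaaa meet in 2. Open state 3: 2a->3.
abb: 2b undefined. 2b->0: ok.
abc: 2c undefined. 2c->0: ok.
abaa: 3a undefined. 3a->0: ok.
abab: 3b undefined. 3b->0: no, abababc/bcca meet in 0. 3b->1: no, ccba/ababba meet in 3. 3b->2: no, abababc/bcca meet in 0. 3b->3: no, abababc/ba meet in 1. Open state 4: 3b->4.
abac: 3c undefined. 3c->0: ok.
ababa: 4a undefined. 4a->0: no, abababc/ba meet in 1. 4a->1: no, abababc/bcca meet in 0. 4a->2: no, abababc/ba meet in 1. 4a->3: ok.
ababb: 4b undefined. 4b->0: ok.
abababc: 4c undefined. 4c->0: no, abababc/bcca meet in 0. 4c->1: no, abababc/ba meet in 1. 4c->2: ok.
All examples now run through 5 states with every (state, symbol) defined. Accept strings end in {2,3}, Reject strings end in {0,1}; accept={2,3}.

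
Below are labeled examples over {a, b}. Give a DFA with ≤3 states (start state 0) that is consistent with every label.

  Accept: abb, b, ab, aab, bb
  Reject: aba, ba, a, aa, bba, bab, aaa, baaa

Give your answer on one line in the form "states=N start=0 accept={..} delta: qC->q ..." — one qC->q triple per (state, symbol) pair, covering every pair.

Fold the examples into a partial DFA from state 0: repeatedly fix the first undefined (state, symbol) met by the shortest-then-alphabetical prefix, trying targets in increasing order and rejecting any under which an Accept and a Reject string meet in one state with the same remainder; add a state when all current targets are rejected. Accepting states are where Accept strings end.
a: 0a undefined. 0a->0: ok.
b: 0b undefined. 0b->0: no, abb/aba meet in 0. Open state 1: 0b->1.
ba: 1a undefined. 1a->0: no, b/bab meet in 1. 1a->1: no, abb/bab meet in 1 with "b" left. Open state 2: 1a->2.
bb: 1b undefined. 1b->0: no, abb/a meet in 0. 1b->1: ok.
baa: 2a undefined. 2a->0: ok.
bab: 2b undefined. 2b->0: ok.
All examples now run through 3 states with every (state, symbol) defined. Accept strings end in {1}, Reject strings end in {0,2}; accept={1}.

states=3 start=0 accept={1} delta: 0a->0 0b->1 1a->2 1b->1 2a->0 2b->0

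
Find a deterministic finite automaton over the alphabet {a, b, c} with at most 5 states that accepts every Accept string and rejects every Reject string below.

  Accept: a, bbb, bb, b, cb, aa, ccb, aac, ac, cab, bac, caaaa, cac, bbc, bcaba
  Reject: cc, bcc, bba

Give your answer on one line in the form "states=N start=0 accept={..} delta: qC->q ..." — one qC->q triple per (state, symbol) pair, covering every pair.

states=4 start=0 accept={0,1,2} delta: 0a->0 0b->1 0c->1 1a->0 1b->2 1c->3 2a->3 2b->0 2c->0 3a->0 3b->0 3c->3

Fold the examples into a partial DFA from state 0: repeatedly fix the first undefined (state, symbol) met by the shortest-then-alphabetical prefix, trying targets in increasing order and rejecting any under which an Accept and a Reject string meet in one state with the same remainder; add a state when all current targets are rejected. Accepting states are where Accept strings end.
a: 0a undefined. 0a->0: ok.
b: 0b undefined. 0b->0: no, a/bba meet in 0. Open state 1: 0b->1.
c: 0c undefined. 0c->0: no, a/cc meet in 0. 0c->1: ok.
ba: 1a undefined. 1a->0: ok.
bb: 1b undefined. 1b->0: no, a/bba meet in 0. 1b->1: no, a/bba meet in 0. Open state 2: 1b->2.
bc: 1c undefined. 1c->0: no, a/cc meet in 0. 1c->1: no, b/cc meet in 1. 1c->2: no, bb/cc meet in 2. Open state 3: 1c->3.
bba: 2a undefined. 2a->0: no, a/bba meet in 0. 2a->1: no, b/bba meet in 1. 2a->2: no, bb/bba meet in 2. 2a->3: ok.
bbb: 2b undefined. 2b->0: ok.
bbc: 2c undefined. 2c->0: ok.
bca: 3a undefined. 3a->0: ok.
bcc: 3c undefined. 3c->0: no, a/bcc meet in 0. 3c->1: no, b/bcc meet in 1. 3c->2: no, bb/bcc meet in 2. 3c->3: ok.
ccb: 3b undefined. 3b->0: ok.
All examples now run through 4 states with every (state, symbol) defined. Accept strings end in {0,1,2}, Reject strings end in {3}; accept={0,1,2}.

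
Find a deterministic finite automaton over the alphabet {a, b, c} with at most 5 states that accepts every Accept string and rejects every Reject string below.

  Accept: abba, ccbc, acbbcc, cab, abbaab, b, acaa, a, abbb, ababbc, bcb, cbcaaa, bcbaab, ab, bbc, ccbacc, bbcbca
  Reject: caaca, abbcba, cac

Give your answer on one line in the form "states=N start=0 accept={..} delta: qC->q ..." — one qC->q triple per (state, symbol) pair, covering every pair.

Fold the examples into a partial DFA from state 0: repeatedly fix the first undefined (state, symbol) met by the shortest-then-alphabetical prefix, trying targets in increasing order and rejecting any under which an Accept and a Reject string meet in one state with the same remainder; add a state when all current targets are rejected. Accepting states are where Accept strings end.
a: 0a undefined. 0a->0: ok.
b: 0b undefined. 0b->0: ok.
c: 0c undefined. 0c->0: no, abba/caaca meet in 0. Open state 1: 0c->1.
ca: 1a undefined. 1a->0: no, abba/caaca meet in 0. 1a->1: ok.
cb: 1b undefined. 1b->0: no, abba/abbcba meet in 0. 1b->1: no, cab/abbcba meet in 1. Open state 2: 1b->2.
cc: 1c undefined. 1c->0: no, abba/caaca meet in 0. 1c->1: no, acaa/caaca meet in 1. 1c->2: no, cab/cac meet in 2. Open state 3: 1c->3.
cbc: 2c undefined. 2c->0: ok.
ccb: 3b undefined. 3b->0: no, ccbacc/cac meet in 3. 3b->1: no, ccbc/cac meet in 3. 3b->2: ok.
acbb: 2b undefined. 2b->0: no, acbbcc/cac meet in 3. 2b->1: ok.
bcba: 2a undefined. 2a->0: no, abba/abbcba meet in 0. 2a->1: no, acaa/abbcba meet in 1. 2a->2: no, cab/abbcba meet in 2. 2a->3: ok.
bcbaa: 3a undefined. 3a->0: no, abba/caaca meet in 0. 3a->1: no, acaa/caaca meet in 1. 3a->2: no, cab/caaca meet in 2. 3a->3: ok.
ccbac: 3c undefined. 3c->0: ok.
All examples now run through 4 states with every (state, symbol) defined. Accept strings end in {0,1,2}, Reject strings end in {3}; accept={0,1,2}.

states=4 start=0 accept={0,1,2} delta: 0a->0 0b->0 0c->1 1a->1 1b->2 1c->3 2a->3 2b->1 2c->0 3a->3 3b->2 3c->0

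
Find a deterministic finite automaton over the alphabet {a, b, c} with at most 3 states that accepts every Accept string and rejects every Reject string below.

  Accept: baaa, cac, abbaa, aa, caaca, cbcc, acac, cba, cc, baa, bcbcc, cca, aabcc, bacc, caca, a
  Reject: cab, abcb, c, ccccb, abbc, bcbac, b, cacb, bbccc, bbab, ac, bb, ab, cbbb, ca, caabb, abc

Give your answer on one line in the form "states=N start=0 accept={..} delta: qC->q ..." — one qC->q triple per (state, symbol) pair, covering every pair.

states=3 start=0 accept={0} delta: 0a->0 0b->1 0c->2 1a->0 1b->1 1c->2 2a->2 2b->1 2c->0

Grow the machine one transition at a time. Run the examples from 0; the earliest place one falls off (shortest prefix, ties alphabetical) gets sent to the lowest-numbered state that keeps every Accept/Reject pair distinguishable — a pair clashes when both reach the same state with identical unread suffix — and to a fresh state only if none does.
a: 0a undefined. 0a->0: ok.
b: 0b undefined. 0b->0: no, baaa/b meet in 0. Open state 1: 0b->1.
c: 0c undefined. 0c->0: no, cac/c meet in 0. 0c->1: no, cc/abc meet in 1 with "c" left. Open state 2: 0c->2.
ba: 1a undefined. 1a->0: ok.
bb: 1b undefined. 1b->0: no, baaa/bb meet in 0. 1b->1: ok.
bc: 1c undefined. 1c->0: no, baaa/abbc meet in 0. 1c->1: no, bcbcc/abcb meet in 1. 1c->2: ok.
ca: 2a undefined. 2a->0: no, baaa/ca meet in 0. 2a->1: no, cac/c meet in 2. 2a->2: ok.
cb: 2b undefined. 2b->0: no, baaa/cab meet in 0. 2b->1: ok.
cc: 2c undefined. 2c->0: ok.
All examples now run through 3 states with every (state, symbol) defined. Accept strings end in {0}, Reject strings end in {1,2}; accept={0}.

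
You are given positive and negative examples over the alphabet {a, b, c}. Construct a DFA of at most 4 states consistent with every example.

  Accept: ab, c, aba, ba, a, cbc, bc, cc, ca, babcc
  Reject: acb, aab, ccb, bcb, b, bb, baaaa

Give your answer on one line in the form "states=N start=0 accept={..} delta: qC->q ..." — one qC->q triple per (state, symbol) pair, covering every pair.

Grow the machine one transition at a time. Run the examples from 0; the earliest place one falls off (shortest prefix, ties alphabetical) gets sent to the lowest-numbered state that keeps every Accept/Reject pair distinguishable — a pair clashes when both reach the same state with identical unread suffix — and to a fresh state only if none does.
a: 0a undefined. 0a->0: no, ab/aab meet in 0 with "b" left. Open state 1: 0a->1.
b: 0b undefined. 0b->0: ok.
c: 0c undefined. 0c->0: no, c/ccb meet in 0. 0c->1: no, ab/bcb meet in 1 with "b" left. Open state 2: 0c->2.
aa: 1a undefined. 1a->0: ok.
ab: 1b undefined. 1b->0: no, ab/aab meet in 0. 1b->1: no, aba/aab meet in 0. 1b->2: ok.
ac: 1c undefined. 1c->0: ok.
ca: 2a undefined. 2a->0: no, aba/acb meet in 0. 2a->1: ok.
cb: 2b undefined. 2b->0: ok.
cc: 2c undefined. 2c->0: no, cc/acb meet in 0. 2c->1: no, ab/ccb meet in 2. 2c->2: ok.
All examples now run through 3 states with every (state, symbol) defined. Accept strings end in {1,2}, Reject strings end in {0}; accept={1,2}.

states=3 start=0 accept={1,2} delta: 0a->1 0b->0 0c->2 1a->0 1b->2 1c->0 2a->1 2b->0 2c->2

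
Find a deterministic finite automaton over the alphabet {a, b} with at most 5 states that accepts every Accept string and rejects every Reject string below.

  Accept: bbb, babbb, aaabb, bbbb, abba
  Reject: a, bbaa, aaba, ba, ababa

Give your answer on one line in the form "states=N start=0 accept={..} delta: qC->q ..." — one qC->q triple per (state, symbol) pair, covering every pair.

states=3 start=0 accept={1,2} delta: 0a->0 0b->1 1a->0 1b->2 2a->1 2b->1

State merging on the prefix tree: take the shortest (then alphabetical) example prefix whose next move is undefined and point that move at state 0, else 1, else 2, ...; a target is out if some Accept/Reject pair would then sit in one state with the same input left (inseparable). If every existing state is out, open a new one.
a: 0a undefined. 0a->0: ok.
b: 0b undefined. 0b->0: no, bbb/a meet in 0. Open state 1: 0b->1.
ba: 1a undefined. 1a->0: ok.
bb: 1b undefined. 1b->0: no, aaabb/a meet in 0. 1b->1: no, abba/a meet in 0. Open state 2: 1b->2.
bba: 2a undefined. 2a->0: no, abba/a meet in 0. 2a->1: ok.
bbb: 2b undefined. 2b->0: no, bbb/a meet in 0. 2b->1: ok.
All examples now run through 3 states with every (state, symbol) defined. Accept strings end in {1,2}, Reject strings end in {0}; accept={1,2}.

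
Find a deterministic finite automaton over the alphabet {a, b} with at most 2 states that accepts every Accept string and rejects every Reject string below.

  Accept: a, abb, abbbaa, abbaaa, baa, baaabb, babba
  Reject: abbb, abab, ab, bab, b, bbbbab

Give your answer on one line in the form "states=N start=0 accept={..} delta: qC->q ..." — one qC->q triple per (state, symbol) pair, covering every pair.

states=2 start=0 accept={0} delta: 0a->0 0b->1 1a->0 1b->0

Grow the machine one transition at a time. Run the examples from 0; the earliest place one falls off (shortest prefix, ties alphabetical) gets sent to the lowest-numbered state that keeps every Accept/Reject pair distinguishable — a pair clashes when both reach the same state with identical unread suffix — and to a fresh state only if none does.
a: 0a undefined. 0a->0: ok.
b: 0b undefined. 0b->0: no, a/abbb meet in 0. Open state 1: 0b->1.
ba: 1a undefined. 1a->0: ok.
bb: 1b undefined. 1b->0: ok.
All examples now run through 2 states with every (state, symbol) defined. Accept strings end in {0}, Reject strings end in {1}; accept={0}.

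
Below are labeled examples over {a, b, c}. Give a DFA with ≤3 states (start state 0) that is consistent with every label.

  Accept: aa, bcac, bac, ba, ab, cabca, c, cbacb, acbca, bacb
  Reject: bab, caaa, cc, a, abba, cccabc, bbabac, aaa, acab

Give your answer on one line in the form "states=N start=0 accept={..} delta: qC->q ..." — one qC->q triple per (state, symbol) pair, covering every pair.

State merging on the prefix tree: take the shortest (then alphabetical) example prefix whose next move is undefined and point that move at state 0, else 1, else 2, ...; a target is out if some Accept/Reject pair would then sit in one state with the same input left (inseparable). If every existing state is out, open a new one.
a: 0a undefined. 0a->0: no, aa/a meet in 0. Open state 1: 0a->1.
b: 0b undefined. 0b->0: no, ba/a meet in 1. 0b->1: ok.
c: 0c undefined. 0c->0: no, c/cc meet in 0. 0c->1: no, c/a meet in 1. Open state 2: 0c->2.
aa: 1a undefined. 1a->0: ok.
ab: 1b undefined. 1b->0: no, aa/abba meet in 0. 1b->1: no, aa/abba meet in 0. 1b->2: ok.
ac: 1c undefined. 1c->0: no, bac/acab meet in 2. 1c->1: ok.
ca: 2a undefined. 2a->0: no, aa/caaa meet in 0. 2a->1: ok.
cb: 2b undefined. 2b->0: ok.
cc: 2c undefined. 2c->0: no, aa/cc meet in 0. 2c->1: ok.
All examples now run through 3 states with every (state, symbol) defined. Accept strings end in {0,2}, Reject strings end in {1}; accept={0,2}.

states=3 start=0 accept={0,2} delta: 0a->1 0b->1 0c->2 1a->0 1b->2 1c->1 2a->1 2b->0 2c->1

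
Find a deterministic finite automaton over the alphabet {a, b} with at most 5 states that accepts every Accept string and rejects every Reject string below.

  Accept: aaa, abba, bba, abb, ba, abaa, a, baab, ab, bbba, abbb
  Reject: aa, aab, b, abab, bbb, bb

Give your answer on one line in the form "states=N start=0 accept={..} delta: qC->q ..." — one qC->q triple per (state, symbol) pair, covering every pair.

states=5 start=0 accept={1,3,4} delta: 0a->1 0b->2 1a->0 1b->3 2a->4 2b->0 3a->0 3b->4 4a->1 4b->1

Grow the machine one transition at a time. Run the examples from 0; the earliest place one falls off (shortest prefix, ties alphabetical) gets sent to the lowest-numbered state that keeps every Accept/Reject pair distinguishable — a pair clashes when both reach the same state with identical unread suffix — and to a fresh state only if none does.
a: 0a undefined. 0a->0: no, aaa/aa meet in 0. Open state 1: 0a->1.
b: 0b undefined. 0b->0: no, baab/aab meet in 1 with "ab" left. 0b->1: no, abb/bbb meet in 1 with "bb" left. Open state 2: 0b->2.
aa: 1a undefined. 1a->0: ok.
ab: 1b undefined. 1b->0: no, abb/aab meet in 2. 1b->1: no, abba/aa meet in 0. 1b->2: no, abb/bb meet in 2 with "b" left. Open state 3: 1b->3.
ba: 2a undefined. 2a->0: no, ba/aa meet in 0. 2a->1: no, baab/aab meet in 2. 2a->2: no, ba/aab meet in 2. 2a->3: no, baab/abab meet in 3 with "ab" left. Open state 4: 2a->4.
bb: 2b undefined. 2b->0: ok.
aba: 3a undefined. 3a->0: ok.
abb: 3b undefined. 3b->0: no, abb/aa meet in 0. 3b->1: no, abba/aa meet in 0. 3b->2: no, abb/aab meet in 2. 3b->3: no, abba/aa meet in 0. 3b->4: ok.
baa: 4a undefined. 4a->0: no, abba/aa meet in 0. 4a->1: ok.
abbb: 4b undefined. 4b->0: no, abbb/aa meet in 0. 4b->1: ok.
All examples now run through 5 states with every (state, symbol) defined. Accept strings end in {1,3,4}, Reject strings end in {0,2}; accept={1,3,4}.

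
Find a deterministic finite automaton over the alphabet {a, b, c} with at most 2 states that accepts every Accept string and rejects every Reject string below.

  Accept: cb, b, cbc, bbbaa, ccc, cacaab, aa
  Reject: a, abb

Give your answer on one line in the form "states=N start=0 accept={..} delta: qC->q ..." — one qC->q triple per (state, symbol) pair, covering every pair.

Fold the examples into a partial DFA from state 0: repeatedly fix the first undefined (state, symbol) met by the shortest-then-alphabetical prefix, trying targets in increasing order and rejecting any under which an Accept and a Reject string meet in one state with the same remainder; add a state when all current targets are rejected. Accepting states are where Accept strings end.
a: 0a undefined. 0a->0: no, aa/a meet in 0. Open state 1: 0a->1.
b: 0b undefined. 0b->0: ok.
c: 0c undefined. 0c->0: ok.
aa: 1a undefined. 1a->0: ok.
ab: 1b undefined. 1b->0: no, cb/abb meet in 0. 1b->1: ok.
cac: 1c undefined. 1c->0: ok.
All examples now run through 2 states with every (state, symbol) defined. Accept strings end in {0}, Reject strings end in {1}; accept={0}.

states=2 start=0 accept={0} delta: 0a->1 0b->0 0c->0 1a->0 1b->1 1c->0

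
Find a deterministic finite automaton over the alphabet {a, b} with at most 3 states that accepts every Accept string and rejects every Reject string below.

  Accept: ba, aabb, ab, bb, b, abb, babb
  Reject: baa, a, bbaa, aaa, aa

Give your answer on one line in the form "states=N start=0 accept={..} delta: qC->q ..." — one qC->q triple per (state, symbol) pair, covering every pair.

states=3 start=0 accept={1,2} delta: 0a->0 0b->1 1a->2 1b->1 2a->0 2b->0

Fold the examples into a partial DFA from state 0: repeatedly fix the first undefined (state, symbol) met by the shortest-then-alphabetical prefix, trying targets in increasing order and rejecting any under which an Accept and a Reject string meet in one state with the same remainder; add a state when all current targets are rejected. Accepting states are where Accept strings end.
a: 0a undefined. 0a->0: ok.
b: 0b undefined. 0b->0: no, ba/baa meet in 0. Open state 1: 0b->1.
ba: 1a undefined. 1a->0: no, ba/baa meet in 0. 1a->1: no, ba/baa meet in 1. Open state 2: 1a->2.
bb: 1b undefined. 1b->0: no, aabb/a meet in 0. 1b->1: ok.
baa: 2a undefined. 2a->0: ok.
bab: 2b undefined. 2b->0: ok.
All examples now run through 3 states with every (state, symbol) defined. Accept strings end in {1,2}, Reject strings end in {0}; accept={1,2}.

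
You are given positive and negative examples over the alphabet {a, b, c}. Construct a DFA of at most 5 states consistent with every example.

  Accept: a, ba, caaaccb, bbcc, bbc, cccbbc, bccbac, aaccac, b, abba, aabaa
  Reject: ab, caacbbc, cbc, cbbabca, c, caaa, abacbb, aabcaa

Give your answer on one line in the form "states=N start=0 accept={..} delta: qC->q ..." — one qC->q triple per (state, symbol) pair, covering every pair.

Grow the machine one transition at a time. Run the examples from 0; the earliest place one falls off (shortest prefix, ties alphabetical) gets sent to the lowest-numbered state that keeps every Accept/Reject pair distinguishable — a pair clashes when both reach the same state with identical unread suffix — and to a fresh state only if none does.
a: 0a undefined. 0a->0: no, b/ab meet in 0 with "b" left. Open state 1: 0a->1.
b: 0b undefined. 0b->0: no, bbc/c meet in 0 with "c" left. 0b->1: ok.
c: 0c undefined. 0c->0: ok.
aa: 1a undefined. 1a->0: no, a/caaa meet in 1. 1a->1: no, a/caaa meet in 1. Open state 2: 1a->2.
ab: 1b undefined. 1b->0: no, a/cbbabca meet in 1. 1b->1: no, a/ab meet in 1. 1b->2: no, ba/ab meet in 2. Open state 3: 1b->3.
bc: 1c undefined. 1c->0: ok.
aab: 2b undefined. 2b->0: no, ba/aabcaa meet in 2. 2b->1: no, ba/aabcaa meet in 2. 2b->2: ok.
aac: 2c undefined. 2c->0: no, ba/aabcaa meet in 2. 2c->1: no, aaccac/cbc meet in 0. 2c->2: no, ba/caacbbc meet in 2. 2c->3: no, bccbac/ab meet in 3. Open state 4: 2c->4.
aba: 3a undefined. 3a->0: no, a/cbbabca meet in 1. 3a->1: ok.
abb: 3b undefined. 3b->0: ok.
bbc: 3c undefined. 3c->0: no, a/cbbabca meet in 1. 3c->1: no, ba/cbbabca meet in 2. 3c->2: ok.
aaba: 2a undefined. 2a->0: ok.
aacc: 4c undefined. 4c->0: no, aaccac/cbc meet in 0. 4c->1: ok.
aabca: 4a undefined. 4a->0: no, a/aabcaa meet in 1. 4a->1: no, ba/aabcaa meet in 2. 4a->2: ok.
caacb: 4b undefined. 4b->0: ok.
All examples now run through 5 states with every (state, symbol) defined. Accept strings end in {1,2,4}, Reject strings end in {0,3}; accept={1,2,4}.

states=5 start=0 accept={1,2,4} delta: 0a->1 0b->1 0c->0 1a->2 1b->3 1c->0 2a->0 2b->2 2c->4 3a->1 3b->0 3c->2 4a->2 4b->0 4c->1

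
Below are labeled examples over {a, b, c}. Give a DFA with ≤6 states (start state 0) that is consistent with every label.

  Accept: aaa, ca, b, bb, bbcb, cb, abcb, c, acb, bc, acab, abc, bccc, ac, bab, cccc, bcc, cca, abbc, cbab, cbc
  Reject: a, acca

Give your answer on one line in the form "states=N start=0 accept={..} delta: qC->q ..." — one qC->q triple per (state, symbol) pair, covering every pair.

State merging on the prefix tree: take the shortest (then alphabetical) example prefix whose next move is undefined and point that move at state 0, else 1, else 2, ...; a target is out if some Accept/Reject pair would then sit in one state with the same input left (inseparable). If every existing state is out, open a new one.
a: 0a undefined. 0a->0: no, aaa/a meet in 0. Open state 1: 0a->1.
b: 0b undefined. 0b->0: ok.
c: 0c undefined. 0c->0: no, ca/a meet in 1. 0c->1: no, c/a meet in 1. Open state 2: 0c->2.
aa: 1a undefined. 1a->0: no, aaa/a meet in 1. 1a->1: no, aaa/a meet in 1. 1a->2: ok.
ab: 1b undefined. 1b->0: ok.
ac: 1c undefined. 1c->0: no, aaa/acca meet in 2 with "a" left. 1c->1: no, c/acca meet in 2. 1c->2: no, cca/acca meet in 2 with "ca" left. Open state 3: 1c->3.
ca: 2a undefined. 2a->0: ok.
cb: 2b undefined. 2b->0: ok.
cc: 2c undefined. 2c->0: no, cca/a meet in 1. 2c->1: no, bcc/a meet in 1. 2c->2: ok.
aca: 3a undefined. 3a->0: ok.
acb: 3b undefined. 3b->0: ok.
acc: 3c undefined. 3c->0: ok.
All examples now run through 4 states with every (state, symbol) defined. Accept strings end in {0,2,3}, Reject strings end in {1}; accept={0,2,3}.

states=4 start=0 accept={0,2,3} delta: 0a->1 0b->0 0c->2 1a->2 1b->0 1c->3 2a->0 2b->0 2c->2 3a->0 3b->0 3c->0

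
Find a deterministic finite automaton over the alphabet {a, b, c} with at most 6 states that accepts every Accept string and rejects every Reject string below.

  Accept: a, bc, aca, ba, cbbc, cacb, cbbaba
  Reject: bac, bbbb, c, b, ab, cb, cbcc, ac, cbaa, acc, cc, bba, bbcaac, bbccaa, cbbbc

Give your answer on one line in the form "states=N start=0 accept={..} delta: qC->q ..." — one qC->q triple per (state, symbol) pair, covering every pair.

Grow the machine one transition at a time. Run the examples from 0; the earliest place one falls off (shortest prefix, ties alphabetical) gets sent to the lowest-numbered state that keeps every Accept/Reject pair distinguishable — a pair clashes when both reach the same state with identical unread suffix — and to a fresh state only if none does.
a: 0a undefined. 0a->0: ok.
b: 0b undefined. 0b->0: no, a/bbbb meet in 0. Open state 1: 0b->1.
c: 0c undefined. 0c->0: no, a/c meet in 0. 0c->1: no, bc/acc meet in 1 with "c" left. Open state 2: 0c->2.
ba: 1a undefined. 1a->0: ok.
bb: 1b undefined. 1b->0: no, a/bbbb meet in 0. 1b->1: no, a/bba meet in 0. 1b->2: no, aca/bba meet in 2 with "a" left. Open state 3: 1b->3.
bc: 1c undefined. 1c->0: ok.
ca: 2a undefined. 2a->0: no, cacb/cb meet in 2 with "b" left. 2a->1: no, aca/b meet in 1. 2a->2: no, aca/bac meet in 2. 2a->3: ok.
cb: 2b undefined. 2b->0: no, a/cb meet in 0. 2b->1: no, a/cbaa meet in 0. 2b->2: no, cbbc/acc meet in 2 with "c" left. 2b->3: no, aca/cb meet in 3. Open state 4: 2b->4.
cc: 2c undefined. 2c->0: no, a/acc meet in 0. 2c->1: ok.
bba: 3a undefined. 3a->0: no, a/bba meet in 0. 3a->1: ok.
bbb: 3b undefined. 3b->0: ok.
bbc: 3c undefined. 3c->0: no, cacb/bbbb meet in 1. 3c->1: no, a/bbccaa meet in 0. 3c->2: no, a/bbcaac meet in 0. 3c->3: no, a/bbccaa meet in 0. 3c->4: ok.
cba: 4a undefined. 4a->0: no, a/cbaa meet in 0. 4a->1: no, a/cbaa meet in 0. 4a->2: no, aca/cbaa meet in 3. 4a->3: no, a/bbcaac meet in 0. 4a->4: ok.
cbb: 4b undefined. 4b->0: no, a/cbbbc meet in 0. 4b->1: no, cacb/bbbb meet in 1. 4b->2: no, cbbc/bbbb meet in 1. 4b->3: no, cbbc/cb meet in 4. 4b->4: no, cbbc/bbcaac meet in 4 with "c" left. Open state 5: 4b->5.
cbc: 4c undefined. 4c->0: no, a/bbcaac meet in 0. 4c->1: no, a/cbcc meet in 0. 4c->2: ok.
cbba: 5a undefined. 5a->0: ok.
cbbb: 5b undefined. 5b->0: ok.
cbbc: 5c undefined. 5c->0: ok.
All examples now run through 6 states with every (state, symbol) defined. Accept strings end in {0,3,5}, Reject strings end in {1,2,4}; accept={0,3,5}.

states=6 start=0 accept={0,3,5} delta: 0a->0 0b->1 0c->2 1a->0 1b->3 1c->0 2a->3 2b->4 2c->1 3a->1 3b->0 3c->4 4a->4 4b->5 4c->2 5a->0 5b->0 5c->0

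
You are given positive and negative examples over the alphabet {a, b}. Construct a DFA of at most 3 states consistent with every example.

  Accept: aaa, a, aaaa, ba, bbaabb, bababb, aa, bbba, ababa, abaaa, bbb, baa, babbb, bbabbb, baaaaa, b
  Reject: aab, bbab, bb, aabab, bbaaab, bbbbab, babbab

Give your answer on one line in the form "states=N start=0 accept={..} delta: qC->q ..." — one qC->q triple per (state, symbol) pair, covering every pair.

states=3 start=0 accept={0,1} delta: 0a->1 0b->1 1a->1 1b->2 2a->1 2b->0

Grow the machine one transition at a time. Run the examples from 0; the earliest place one falls off (shortest prefix, ties alphabetical) gets sent to the lowest-numbered state that keeps every Accept/Reject pair distinguishable — a pair clashes when both reach the same state with identical unread suffix — and to a fresh state only if none does.
a: 0a undefined. 0a->0: no, b/aab meet in 0 with "b" left. Open state 1: 0a->1.
b: 0b undefined. 0b->0: no, bbb/bb meet in 0. 0b->1: ok.
aa: 1a undefined. 1a->0: no, aaa/aab meet in 1. 1a->1: ok.
ab: 1b undefined. 1b->0: no, babbb/aab meet in 0. 1b->1: no, aaa/aab meet in 1. Open state 2: 1b->2.
aba: 2a undefined. 2a->0: no, aaa/bbab meet in 1. 2a->1: ok.
bbb: 2b undefined. 2b->0: ok.
All examples now run through 3 states with every (state, symbol) defined. Accept strings end in {0,1}, Reject strings end in {2}; accept={0,1}.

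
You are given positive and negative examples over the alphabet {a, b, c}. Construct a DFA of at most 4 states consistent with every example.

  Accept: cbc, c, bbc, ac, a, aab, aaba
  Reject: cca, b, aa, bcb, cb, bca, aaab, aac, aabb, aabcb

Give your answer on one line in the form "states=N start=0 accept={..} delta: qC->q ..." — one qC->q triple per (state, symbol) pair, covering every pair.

Grow the machine one transition at a time. Run the examples from 0; the earliest place one falls off (shortest prefix, ties alphabetical) gets sent to the lowest-numbered state that keeps every Accept/Reject pair distinguishable — a pair clashes when both reach the same state with identical unread suffix — and to a fresh state only if none does.
a: 0a undefined. 0a->0: no, c/aac meet in 0 with "c" left. Open state 1: 0a->1.
b: 0b undefined. 0b->0: ok.
c: 0c undefined. 0c->0: no, cbc/b meet in 0. 0c->1: ok.
aa: 1a undefined. 1a->0: no, c/aac meet in 1. 1a->1: no, c/aa meet in 1. Open state 2: 1a->2.
ac: 1c undefined. 1c->0: no, c/cca meet in 1. 1c->1: ok.
cb: 1b undefined. 1b->0: ok.
aaa: 2a undefined. 2a->0: ok.
aab: 2b undefined. 2b->0: no, aab/b meet in 0. 2b->1: no, aaba/cca meet in 2. 2b->2: no, aab/cca meet in 2. Open state 3: 2b->3.
aac: 2c undefined. 2c->0: ok.
aaba: 3a undefined. 3a->0: no, aaba/b meet in 0. 3a->1: ok.
aabb: 3b undefined. 3b->0: ok.
aabc: 3c undefined. 3c->0: ok.
All examples now run through 4 states with every (state, symbol) defined. Accept strings end in {1,3}, Reject strings end in {0,2}; accept={1,3}.

states=4 start=0 accept={1,3} delta: 0a->1 0b->0 0c->1 1a->2 1b->0 1c->1 2a->0 2b->3 2c->0 3a->1 3b->0 3c->0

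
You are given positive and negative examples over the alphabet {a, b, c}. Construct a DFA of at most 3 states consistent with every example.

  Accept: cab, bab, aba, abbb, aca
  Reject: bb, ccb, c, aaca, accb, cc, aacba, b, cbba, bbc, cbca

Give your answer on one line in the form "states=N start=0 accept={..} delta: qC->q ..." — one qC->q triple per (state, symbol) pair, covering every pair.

states=3 start=0 accept={2} delta: 0a->1 0b->0 0c->0 1a->0 1b->2 1c->2 2a->2 2b->1 2c->0

State merging on the prefix tree: take the shortest (then alphabetical) example prefix whose next move is undefined and point that move at state 0, else 1, else 2, ...; a target is out if some Accept/Reject pair would then sit in one state with the same input left (inseparable). If every existing state is out, open a new one.
a: 0a undefined. 0a->0: no, aca/aaca meet in 0 with "ca" left. Open state 1: 0a->1.
b: 0b undefined. 0b->0: ok.
c: 0c undefined. 0c->0: ok.
aa: 1a undefined. 1a->0: ok.
ab: 1b undefined. 1b->0: no, cab/bb meet in 0. 1b->1: no, cab/aaca meet in 1. Open state 2: 1b->2.
ac: 1c undefined. 1c->0: no, aca/aaca meet in 1. 1c->1: no, cab/accb meet in 2. 1c->2: ok.
aba: 2a undefined. 2a->0: no, aba/bb meet in 0. 2a->1: no, aba/aaca meet in 1. 2a->2: ok.
abb: 2b undefined. 2b->0: no, abbb/bb meet in 0. 2b->1: ok.
acc: 2c undefined. 2c->0: ok.
All examples now run through 3 states with every (state, symbol) defined. Accept strings end in {2}, Reject strings end in {0,1}; accept={2}.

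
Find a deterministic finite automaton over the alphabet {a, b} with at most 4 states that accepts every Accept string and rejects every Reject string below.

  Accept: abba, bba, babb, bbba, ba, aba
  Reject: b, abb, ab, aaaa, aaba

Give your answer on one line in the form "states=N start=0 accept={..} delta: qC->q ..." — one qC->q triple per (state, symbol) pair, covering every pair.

states=3 start=0 accept={2} delta: 0a->1 0b->1 1a->2 1b->1 2a->0 2b->2

Grow the machine one transition at a time. Run the examples from 0; the earliest place one falls off (shortest prefix, ties alphabetical) gets sent to the lowest-numbered state that keeps every Accept/Reject pair distinguishable — a pair clashes when both reach the same state with identical unread suffix — and to a fresh state only if none does.
a: 0a undefined. 0a->0: no, ba/aaba meet in 0 with "ba" left. Open state 1: 0a->1.
b: 0b undefined. 0b->0: no, babb/abb meet in 1 with "bb" left. 0b->1: ok.
aa: 1a undefined. 1a->0: no, babb/ab meet in 1 with "b" left. 1a->1: no, bba/aaba meet in 1 with "ba" left. Open state 2: 1a->2.
ab: 1b undefined. 1b->0: no, bba/b meet in 1. 1b->1: ok.
aaa: 2a undefined. 2a->0: ok.
aab: 2b undefined. 2b->0: no, babb/b meet in 1. 2b->1: no, abba/aaba meet in 2. 2b->2: ok.
All examples now run through 3 states with every (state, symbol) defined. Accept strings end in {2}, Reject strings end in {0,1}; accept={2}.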